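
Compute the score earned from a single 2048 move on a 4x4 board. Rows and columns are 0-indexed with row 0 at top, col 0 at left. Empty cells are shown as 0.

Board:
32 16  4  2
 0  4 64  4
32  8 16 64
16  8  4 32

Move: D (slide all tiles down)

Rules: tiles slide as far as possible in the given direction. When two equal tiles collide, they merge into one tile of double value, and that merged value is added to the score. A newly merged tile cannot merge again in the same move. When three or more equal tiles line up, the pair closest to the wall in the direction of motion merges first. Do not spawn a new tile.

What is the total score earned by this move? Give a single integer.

Answer: 80

Derivation:
Slide down:
col 0: [32, 0, 32, 16] -> [0, 0, 64, 16]  score +64 (running 64)
col 1: [16, 4, 8, 8] -> [0, 16, 4, 16]  score +16 (running 80)
col 2: [4, 64, 16, 4] -> [4, 64, 16, 4]  score +0 (running 80)
col 3: [2, 4, 64, 32] -> [2, 4, 64, 32]  score +0 (running 80)
Board after move:
 0  0  4  2
 0 16 64  4
64  4 16 64
16 16  4 32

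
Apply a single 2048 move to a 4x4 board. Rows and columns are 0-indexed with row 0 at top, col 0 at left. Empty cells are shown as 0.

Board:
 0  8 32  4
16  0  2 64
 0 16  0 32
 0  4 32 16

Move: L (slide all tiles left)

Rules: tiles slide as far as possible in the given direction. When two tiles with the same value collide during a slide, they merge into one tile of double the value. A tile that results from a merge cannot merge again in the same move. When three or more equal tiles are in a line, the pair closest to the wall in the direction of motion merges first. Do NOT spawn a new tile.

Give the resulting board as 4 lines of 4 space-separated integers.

Answer:  8 32  4  0
16  2 64  0
16 32  0  0
 4 32 16  0

Derivation:
Slide left:
row 0: [0, 8, 32, 4] -> [8, 32, 4, 0]
row 1: [16, 0, 2, 64] -> [16, 2, 64, 0]
row 2: [0, 16, 0, 32] -> [16, 32, 0, 0]
row 3: [0, 4, 32, 16] -> [4, 32, 16, 0]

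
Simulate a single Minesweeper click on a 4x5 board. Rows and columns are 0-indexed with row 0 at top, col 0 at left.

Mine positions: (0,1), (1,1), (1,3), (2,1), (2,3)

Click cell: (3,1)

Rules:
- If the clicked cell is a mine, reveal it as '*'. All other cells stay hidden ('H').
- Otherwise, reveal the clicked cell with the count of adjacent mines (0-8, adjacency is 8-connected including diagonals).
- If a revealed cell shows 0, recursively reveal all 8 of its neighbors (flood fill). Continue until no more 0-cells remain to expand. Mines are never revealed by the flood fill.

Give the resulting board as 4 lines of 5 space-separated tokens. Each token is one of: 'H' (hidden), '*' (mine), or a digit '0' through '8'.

H H H H H
H H H H H
H H H H H
H 1 H H H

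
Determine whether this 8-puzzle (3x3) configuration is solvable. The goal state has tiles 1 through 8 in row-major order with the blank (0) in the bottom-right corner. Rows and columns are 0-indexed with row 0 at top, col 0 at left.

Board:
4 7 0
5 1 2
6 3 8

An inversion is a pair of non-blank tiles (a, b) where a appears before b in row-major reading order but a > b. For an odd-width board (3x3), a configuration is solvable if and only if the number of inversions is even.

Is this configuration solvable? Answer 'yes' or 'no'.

Answer: yes

Derivation:
Inversions (pairs i<j in row-major order where tile[i] > tile[j] > 0): 12
12 is even, so the puzzle is solvable.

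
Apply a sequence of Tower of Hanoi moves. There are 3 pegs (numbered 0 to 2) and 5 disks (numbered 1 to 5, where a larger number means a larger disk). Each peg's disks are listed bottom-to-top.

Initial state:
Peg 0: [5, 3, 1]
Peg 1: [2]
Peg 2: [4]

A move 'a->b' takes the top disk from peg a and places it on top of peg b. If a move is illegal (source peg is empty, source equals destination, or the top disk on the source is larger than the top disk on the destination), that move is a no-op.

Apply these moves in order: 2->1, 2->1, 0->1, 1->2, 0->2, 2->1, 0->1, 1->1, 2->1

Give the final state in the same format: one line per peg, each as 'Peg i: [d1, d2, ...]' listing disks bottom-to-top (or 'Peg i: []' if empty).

After move 1 (2->1):
Peg 0: [5, 3, 1]
Peg 1: [2]
Peg 2: [4]

After move 2 (2->1):
Peg 0: [5, 3, 1]
Peg 1: [2]
Peg 2: [4]

After move 3 (0->1):
Peg 0: [5, 3]
Peg 1: [2, 1]
Peg 2: [4]

After move 4 (1->2):
Peg 0: [5, 3]
Peg 1: [2]
Peg 2: [4, 1]

After move 5 (0->2):
Peg 0: [5, 3]
Peg 1: [2]
Peg 2: [4, 1]

After move 6 (2->1):
Peg 0: [5, 3]
Peg 1: [2, 1]
Peg 2: [4]

After move 7 (0->1):
Peg 0: [5, 3]
Peg 1: [2, 1]
Peg 2: [4]

After move 8 (1->1):
Peg 0: [5, 3]
Peg 1: [2, 1]
Peg 2: [4]

After move 9 (2->1):
Peg 0: [5, 3]
Peg 1: [2, 1]
Peg 2: [4]

Answer: Peg 0: [5, 3]
Peg 1: [2, 1]
Peg 2: [4]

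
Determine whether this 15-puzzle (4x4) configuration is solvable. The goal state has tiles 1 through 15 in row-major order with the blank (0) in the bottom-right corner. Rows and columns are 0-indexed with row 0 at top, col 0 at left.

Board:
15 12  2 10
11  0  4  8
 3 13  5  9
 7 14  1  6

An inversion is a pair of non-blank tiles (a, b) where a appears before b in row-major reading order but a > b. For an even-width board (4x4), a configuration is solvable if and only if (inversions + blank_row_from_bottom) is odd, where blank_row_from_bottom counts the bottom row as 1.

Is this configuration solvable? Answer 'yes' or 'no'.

Answer: no

Derivation:
Inversions: 63
Blank is in row 1 (0-indexed from top), which is row 3 counting from the bottom (bottom = 1).
63 + 3 = 66, which is even, so the puzzle is not solvable.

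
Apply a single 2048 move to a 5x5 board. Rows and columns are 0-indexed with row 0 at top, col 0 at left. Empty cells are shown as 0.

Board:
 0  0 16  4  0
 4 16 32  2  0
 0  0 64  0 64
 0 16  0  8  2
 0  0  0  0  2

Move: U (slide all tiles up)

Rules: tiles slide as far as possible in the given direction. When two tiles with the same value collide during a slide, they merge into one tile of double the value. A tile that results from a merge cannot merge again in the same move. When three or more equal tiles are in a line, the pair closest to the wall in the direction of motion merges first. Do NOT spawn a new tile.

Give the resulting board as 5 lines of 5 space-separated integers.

Answer:  4 32 16  4 64
 0  0 32  2  4
 0  0 64  8  0
 0  0  0  0  0
 0  0  0  0  0

Derivation:
Slide up:
col 0: [0, 4, 0, 0, 0] -> [4, 0, 0, 0, 0]
col 1: [0, 16, 0, 16, 0] -> [32, 0, 0, 0, 0]
col 2: [16, 32, 64, 0, 0] -> [16, 32, 64, 0, 0]
col 3: [4, 2, 0, 8, 0] -> [4, 2, 8, 0, 0]
col 4: [0, 0, 64, 2, 2] -> [64, 4, 0, 0, 0]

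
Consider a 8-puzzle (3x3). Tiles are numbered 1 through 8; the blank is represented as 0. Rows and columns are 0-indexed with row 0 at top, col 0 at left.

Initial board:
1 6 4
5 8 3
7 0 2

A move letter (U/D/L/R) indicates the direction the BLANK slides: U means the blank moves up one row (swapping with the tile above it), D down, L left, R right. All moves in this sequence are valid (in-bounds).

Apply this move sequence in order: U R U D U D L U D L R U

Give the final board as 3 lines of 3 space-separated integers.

After move 1 (U):
1 6 4
5 0 3
7 8 2

After move 2 (R):
1 6 4
5 3 0
7 8 2

After move 3 (U):
1 6 0
5 3 4
7 8 2

After move 4 (D):
1 6 4
5 3 0
7 8 2

After move 5 (U):
1 6 0
5 3 4
7 8 2

After move 6 (D):
1 6 4
5 3 0
7 8 2

After move 7 (L):
1 6 4
5 0 3
7 8 2

After move 8 (U):
1 0 4
5 6 3
7 8 2

After move 9 (D):
1 6 4
5 0 3
7 8 2

After move 10 (L):
1 6 4
0 5 3
7 8 2

After move 11 (R):
1 6 4
5 0 3
7 8 2

After move 12 (U):
1 0 4
5 6 3
7 8 2

Answer: 1 0 4
5 6 3
7 8 2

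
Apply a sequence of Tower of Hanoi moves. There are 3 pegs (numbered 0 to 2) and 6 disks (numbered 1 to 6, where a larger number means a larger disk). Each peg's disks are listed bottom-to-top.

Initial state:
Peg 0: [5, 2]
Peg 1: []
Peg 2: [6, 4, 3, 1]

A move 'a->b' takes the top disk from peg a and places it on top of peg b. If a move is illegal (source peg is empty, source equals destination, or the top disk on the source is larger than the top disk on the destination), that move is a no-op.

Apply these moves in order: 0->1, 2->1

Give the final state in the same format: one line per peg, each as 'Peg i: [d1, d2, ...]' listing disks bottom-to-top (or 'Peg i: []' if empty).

Answer: Peg 0: [5]
Peg 1: [2, 1]
Peg 2: [6, 4, 3]

Derivation:
After move 1 (0->1):
Peg 0: [5]
Peg 1: [2]
Peg 2: [6, 4, 3, 1]

After move 2 (2->1):
Peg 0: [5]
Peg 1: [2, 1]
Peg 2: [6, 4, 3]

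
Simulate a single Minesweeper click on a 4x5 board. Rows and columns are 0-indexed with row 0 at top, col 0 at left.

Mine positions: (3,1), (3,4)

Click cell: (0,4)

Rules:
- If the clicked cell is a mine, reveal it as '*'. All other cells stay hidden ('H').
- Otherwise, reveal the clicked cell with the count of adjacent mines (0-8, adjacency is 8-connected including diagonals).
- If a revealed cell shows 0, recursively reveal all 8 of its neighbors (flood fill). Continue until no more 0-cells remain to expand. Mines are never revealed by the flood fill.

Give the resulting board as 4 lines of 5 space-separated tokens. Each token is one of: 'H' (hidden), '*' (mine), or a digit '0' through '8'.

0 0 0 0 0
0 0 0 0 0
1 1 1 1 1
H H H H H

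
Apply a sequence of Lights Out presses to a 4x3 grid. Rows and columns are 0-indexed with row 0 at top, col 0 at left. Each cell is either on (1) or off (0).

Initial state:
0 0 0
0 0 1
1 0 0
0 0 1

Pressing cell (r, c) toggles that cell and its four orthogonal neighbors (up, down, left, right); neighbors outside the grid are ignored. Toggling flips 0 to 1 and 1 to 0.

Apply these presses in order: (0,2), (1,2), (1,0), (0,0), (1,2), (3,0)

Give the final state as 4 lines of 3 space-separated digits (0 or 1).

Answer: 0 0 1
0 1 0
1 0 0
1 1 1

Derivation:
After press 1 at (0,2):
0 1 1
0 0 0
1 0 0
0 0 1

After press 2 at (1,2):
0 1 0
0 1 1
1 0 1
0 0 1

After press 3 at (1,0):
1 1 0
1 0 1
0 0 1
0 0 1

After press 4 at (0,0):
0 0 0
0 0 1
0 0 1
0 0 1

After press 5 at (1,2):
0 0 1
0 1 0
0 0 0
0 0 1

After press 6 at (3,0):
0 0 1
0 1 0
1 0 0
1 1 1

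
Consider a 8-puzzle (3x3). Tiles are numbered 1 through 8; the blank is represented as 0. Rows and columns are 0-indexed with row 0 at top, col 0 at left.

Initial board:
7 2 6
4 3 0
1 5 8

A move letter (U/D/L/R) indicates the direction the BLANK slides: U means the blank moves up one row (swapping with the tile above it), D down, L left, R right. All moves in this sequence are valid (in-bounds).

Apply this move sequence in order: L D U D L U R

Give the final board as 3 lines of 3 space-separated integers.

Answer: 7 2 6
5 0 3
4 1 8

Derivation:
After move 1 (L):
7 2 6
4 0 3
1 5 8

After move 2 (D):
7 2 6
4 5 3
1 0 8

After move 3 (U):
7 2 6
4 0 3
1 5 8

After move 4 (D):
7 2 6
4 5 3
1 0 8

After move 5 (L):
7 2 6
4 5 3
0 1 8

After move 6 (U):
7 2 6
0 5 3
4 1 8

After move 7 (R):
7 2 6
5 0 3
4 1 8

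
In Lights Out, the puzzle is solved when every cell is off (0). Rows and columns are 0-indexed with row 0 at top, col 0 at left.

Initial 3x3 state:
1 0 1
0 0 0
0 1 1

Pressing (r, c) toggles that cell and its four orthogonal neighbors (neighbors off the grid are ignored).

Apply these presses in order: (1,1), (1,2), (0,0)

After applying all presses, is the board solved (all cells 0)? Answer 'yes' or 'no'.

After press 1 at (1,1):
1 1 1
1 1 1
0 0 1

After press 2 at (1,2):
1 1 0
1 0 0
0 0 0

After press 3 at (0,0):
0 0 0
0 0 0
0 0 0

Lights still on: 0

Answer: yes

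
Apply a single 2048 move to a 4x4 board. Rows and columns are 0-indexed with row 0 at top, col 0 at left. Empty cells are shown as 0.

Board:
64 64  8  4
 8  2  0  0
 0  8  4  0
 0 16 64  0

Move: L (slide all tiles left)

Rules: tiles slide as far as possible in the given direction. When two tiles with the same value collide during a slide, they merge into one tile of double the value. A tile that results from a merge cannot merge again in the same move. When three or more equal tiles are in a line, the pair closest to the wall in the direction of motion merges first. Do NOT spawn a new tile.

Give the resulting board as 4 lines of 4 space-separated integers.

Slide left:
row 0: [64, 64, 8, 4] -> [128, 8, 4, 0]
row 1: [8, 2, 0, 0] -> [8, 2, 0, 0]
row 2: [0, 8, 4, 0] -> [8, 4, 0, 0]
row 3: [0, 16, 64, 0] -> [16, 64, 0, 0]

Answer: 128   8   4   0
  8   2   0   0
  8   4   0   0
 16  64   0   0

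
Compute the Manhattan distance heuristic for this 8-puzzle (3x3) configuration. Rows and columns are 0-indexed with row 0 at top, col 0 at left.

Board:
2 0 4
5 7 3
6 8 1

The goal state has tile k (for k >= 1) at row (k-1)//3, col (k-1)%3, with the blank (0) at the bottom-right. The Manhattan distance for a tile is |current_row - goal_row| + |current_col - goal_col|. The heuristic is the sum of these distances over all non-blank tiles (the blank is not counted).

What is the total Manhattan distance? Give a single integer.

Tile 2: at (0,0), goal (0,1), distance |0-0|+|0-1| = 1
Tile 4: at (0,2), goal (1,0), distance |0-1|+|2-0| = 3
Tile 5: at (1,0), goal (1,1), distance |1-1|+|0-1| = 1
Tile 7: at (1,1), goal (2,0), distance |1-2|+|1-0| = 2
Tile 3: at (1,2), goal (0,2), distance |1-0|+|2-2| = 1
Tile 6: at (2,0), goal (1,2), distance |2-1|+|0-2| = 3
Tile 8: at (2,1), goal (2,1), distance |2-2|+|1-1| = 0
Tile 1: at (2,2), goal (0,0), distance |2-0|+|2-0| = 4
Sum: 1 + 3 + 1 + 2 + 1 + 3 + 0 + 4 = 15

Answer: 15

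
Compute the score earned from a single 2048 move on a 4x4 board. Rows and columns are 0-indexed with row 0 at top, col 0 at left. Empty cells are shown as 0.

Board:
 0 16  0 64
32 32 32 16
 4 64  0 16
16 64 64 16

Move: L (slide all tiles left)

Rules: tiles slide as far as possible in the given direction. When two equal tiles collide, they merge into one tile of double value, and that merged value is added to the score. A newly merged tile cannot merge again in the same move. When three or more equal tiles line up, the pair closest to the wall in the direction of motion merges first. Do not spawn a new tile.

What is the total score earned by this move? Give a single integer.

Answer: 192

Derivation:
Slide left:
row 0: [0, 16, 0, 64] -> [16, 64, 0, 0]  score +0 (running 0)
row 1: [32, 32, 32, 16] -> [64, 32, 16, 0]  score +64 (running 64)
row 2: [4, 64, 0, 16] -> [4, 64, 16, 0]  score +0 (running 64)
row 3: [16, 64, 64, 16] -> [16, 128, 16, 0]  score +128 (running 192)
Board after move:
 16  64   0   0
 64  32  16   0
  4  64  16   0
 16 128  16   0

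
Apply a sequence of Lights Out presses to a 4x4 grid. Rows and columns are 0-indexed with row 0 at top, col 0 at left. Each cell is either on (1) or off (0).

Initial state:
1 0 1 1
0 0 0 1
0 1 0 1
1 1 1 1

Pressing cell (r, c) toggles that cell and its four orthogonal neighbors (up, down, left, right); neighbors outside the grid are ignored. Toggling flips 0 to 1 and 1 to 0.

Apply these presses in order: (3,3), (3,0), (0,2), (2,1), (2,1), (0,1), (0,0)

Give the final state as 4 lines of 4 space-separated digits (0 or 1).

Answer: 1 1 1 0
1 1 1 1
1 1 0 0
0 0 0 0

Derivation:
After press 1 at (3,3):
1 0 1 1
0 0 0 1
0 1 0 0
1 1 0 0

After press 2 at (3,0):
1 0 1 1
0 0 0 1
1 1 0 0
0 0 0 0

After press 3 at (0,2):
1 1 0 0
0 0 1 1
1 1 0 0
0 0 0 0

After press 4 at (2,1):
1 1 0 0
0 1 1 1
0 0 1 0
0 1 0 0

After press 5 at (2,1):
1 1 0 0
0 0 1 1
1 1 0 0
0 0 0 0

After press 6 at (0,1):
0 0 1 0
0 1 1 1
1 1 0 0
0 0 0 0

After press 7 at (0,0):
1 1 1 0
1 1 1 1
1 1 0 0
0 0 0 0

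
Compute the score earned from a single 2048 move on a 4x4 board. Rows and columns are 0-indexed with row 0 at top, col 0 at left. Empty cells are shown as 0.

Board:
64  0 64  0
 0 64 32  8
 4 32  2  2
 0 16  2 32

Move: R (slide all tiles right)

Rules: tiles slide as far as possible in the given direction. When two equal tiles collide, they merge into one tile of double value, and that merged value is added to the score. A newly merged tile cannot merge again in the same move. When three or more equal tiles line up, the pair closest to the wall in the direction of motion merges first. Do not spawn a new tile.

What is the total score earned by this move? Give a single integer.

Answer: 132

Derivation:
Slide right:
row 0: [64, 0, 64, 0] -> [0, 0, 0, 128]  score +128 (running 128)
row 1: [0, 64, 32, 8] -> [0, 64, 32, 8]  score +0 (running 128)
row 2: [4, 32, 2, 2] -> [0, 4, 32, 4]  score +4 (running 132)
row 3: [0, 16, 2, 32] -> [0, 16, 2, 32]  score +0 (running 132)
Board after move:
  0   0   0 128
  0  64  32   8
  0   4  32   4
  0  16   2  32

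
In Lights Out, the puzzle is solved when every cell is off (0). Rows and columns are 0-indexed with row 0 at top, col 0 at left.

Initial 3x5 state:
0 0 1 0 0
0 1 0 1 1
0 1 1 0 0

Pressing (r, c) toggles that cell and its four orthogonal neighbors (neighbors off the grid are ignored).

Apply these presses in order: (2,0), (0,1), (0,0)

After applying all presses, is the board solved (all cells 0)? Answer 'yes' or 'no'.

Answer: no

Derivation:
After press 1 at (2,0):
0 0 1 0 0
1 1 0 1 1
1 0 1 0 0

After press 2 at (0,1):
1 1 0 0 0
1 0 0 1 1
1 0 1 0 0

After press 3 at (0,0):
0 0 0 0 0
0 0 0 1 1
1 0 1 0 0

Lights still on: 4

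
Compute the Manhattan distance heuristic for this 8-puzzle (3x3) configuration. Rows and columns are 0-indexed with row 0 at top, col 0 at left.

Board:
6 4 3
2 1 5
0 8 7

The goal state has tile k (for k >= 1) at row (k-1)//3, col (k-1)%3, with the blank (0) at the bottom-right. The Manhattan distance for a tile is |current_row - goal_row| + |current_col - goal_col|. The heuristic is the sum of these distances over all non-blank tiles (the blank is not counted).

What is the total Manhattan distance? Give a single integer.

Tile 6: (0,0)->(1,2) = 3
Tile 4: (0,1)->(1,0) = 2
Tile 3: (0,2)->(0,2) = 0
Tile 2: (1,0)->(0,1) = 2
Tile 1: (1,1)->(0,0) = 2
Tile 5: (1,2)->(1,1) = 1
Tile 8: (2,1)->(2,1) = 0
Tile 7: (2,2)->(2,0) = 2
Sum: 3 + 2 + 0 + 2 + 2 + 1 + 0 + 2 = 12

Answer: 12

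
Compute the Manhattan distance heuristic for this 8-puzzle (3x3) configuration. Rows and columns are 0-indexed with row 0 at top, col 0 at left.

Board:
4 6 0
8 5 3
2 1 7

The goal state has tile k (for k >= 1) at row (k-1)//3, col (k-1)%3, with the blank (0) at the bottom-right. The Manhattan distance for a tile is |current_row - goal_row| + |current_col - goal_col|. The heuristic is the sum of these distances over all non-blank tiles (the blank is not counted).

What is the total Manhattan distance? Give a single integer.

Tile 4: (0,0)->(1,0) = 1
Tile 6: (0,1)->(1,2) = 2
Tile 8: (1,0)->(2,1) = 2
Tile 5: (1,1)->(1,1) = 0
Tile 3: (1,2)->(0,2) = 1
Tile 2: (2,0)->(0,1) = 3
Tile 1: (2,1)->(0,0) = 3
Tile 7: (2,2)->(2,0) = 2
Sum: 1 + 2 + 2 + 0 + 1 + 3 + 3 + 2 = 14

Answer: 14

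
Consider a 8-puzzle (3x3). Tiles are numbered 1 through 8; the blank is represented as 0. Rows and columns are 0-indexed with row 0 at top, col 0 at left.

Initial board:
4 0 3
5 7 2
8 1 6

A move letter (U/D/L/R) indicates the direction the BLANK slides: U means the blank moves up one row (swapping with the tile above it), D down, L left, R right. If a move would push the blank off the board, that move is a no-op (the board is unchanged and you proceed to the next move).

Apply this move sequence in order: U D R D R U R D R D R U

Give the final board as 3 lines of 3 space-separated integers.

Answer: 4 7 3
5 2 0
8 1 6

Derivation:
After move 1 (U):
4 0 3
5 7 2
8 1 6

After move 2 (D):
4 7 3
5 0 2
8 1 6

After move 3 (R):
4 7 3
5 2 0
8 1 6

After move 4 (D):
4 7 3
5 2 6
8 1 0

After move 5 (R):
4 7 3
5 2 6
8 1 0

After move 6 (U):
4 7 3
5 2 0
8 1 6

After move 7 (R):
4 7 3
5 2 0
8 1 6

After move 8 (D):
4 7 3
5 2 6
8 1 0

After move 9 (R):
4 7 3
5 2 6
8 1 0

After move 10 (D):
4 7 3
5 2 6
8 1 0

After move 11 (R):
4 7 3
5 2 6
8 1 0

After move 12 (U):
4 7 3
5 2 0
8 1 6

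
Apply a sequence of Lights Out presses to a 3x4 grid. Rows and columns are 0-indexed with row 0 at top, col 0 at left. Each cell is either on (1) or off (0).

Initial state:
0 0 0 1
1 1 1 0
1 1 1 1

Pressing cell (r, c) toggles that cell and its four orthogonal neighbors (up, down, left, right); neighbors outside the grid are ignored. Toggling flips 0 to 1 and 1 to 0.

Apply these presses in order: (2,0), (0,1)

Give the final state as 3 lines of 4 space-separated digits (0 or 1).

After press 1 at (2,0):
0 0 0 1
0 1 1 0
0 0 1 1

After press 2 at (0,1):
1 1 1 1
0 0 1 0
0 0 1 1

Answer: 1 1 1 1
0 0 1 0
0 0 1 1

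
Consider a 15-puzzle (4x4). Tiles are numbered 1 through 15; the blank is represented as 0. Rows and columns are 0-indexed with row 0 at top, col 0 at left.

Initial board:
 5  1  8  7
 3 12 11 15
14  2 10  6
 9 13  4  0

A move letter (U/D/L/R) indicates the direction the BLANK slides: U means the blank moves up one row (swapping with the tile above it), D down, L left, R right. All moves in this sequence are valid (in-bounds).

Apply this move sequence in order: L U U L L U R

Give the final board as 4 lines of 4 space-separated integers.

Answer:  1  0  8  7
 5  3 12 15
14  2 11  6
 9 13 10  4

Derivation:
After move 1 (L):
 5  1  8  7
 3 12 11 15
14  2 10  6
 9 13  0  4

After move 2 (U):
 5  1  8  7
 3 12 11 15
14  2  0  6
 9 13 10  4

After move 3 (U):
 5  1  8  7
 3 12  0 15
14  2 11  6
 9 13 10  4

After move 4 (L):
 5  1  8  7
 3  0 12 15
14  2 11  6
 9 13 10  4

After move 5 (L):
 5  1  8  7
 0  3 12 15
14  2 11  6
 9 13 10  4

After move 6 (U):
 0  1  8  7
 5  3 12 15
14  2 11  6
 9 13 10  4

After move 7 (R):
 1  0  8  7
 5  3 12 15
14  2 11  6
 9 13 10  4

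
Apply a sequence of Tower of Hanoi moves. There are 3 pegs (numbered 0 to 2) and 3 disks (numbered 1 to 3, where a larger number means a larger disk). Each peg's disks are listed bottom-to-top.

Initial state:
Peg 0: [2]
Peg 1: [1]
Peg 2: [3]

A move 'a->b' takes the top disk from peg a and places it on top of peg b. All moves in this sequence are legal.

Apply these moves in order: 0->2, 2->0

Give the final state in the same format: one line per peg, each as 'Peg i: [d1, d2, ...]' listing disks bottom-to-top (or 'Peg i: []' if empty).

After move 1 (0->2):
Peg 0: []
Peg 1: [1]
Peg 2: [3, 2]

After move 2 (2->0):
Peg 0: [2]
Peg 1: [1]
Peg 2: [3]

Answer: Peg 0: [2]
Peg 1: [1]
Peg 2: [3]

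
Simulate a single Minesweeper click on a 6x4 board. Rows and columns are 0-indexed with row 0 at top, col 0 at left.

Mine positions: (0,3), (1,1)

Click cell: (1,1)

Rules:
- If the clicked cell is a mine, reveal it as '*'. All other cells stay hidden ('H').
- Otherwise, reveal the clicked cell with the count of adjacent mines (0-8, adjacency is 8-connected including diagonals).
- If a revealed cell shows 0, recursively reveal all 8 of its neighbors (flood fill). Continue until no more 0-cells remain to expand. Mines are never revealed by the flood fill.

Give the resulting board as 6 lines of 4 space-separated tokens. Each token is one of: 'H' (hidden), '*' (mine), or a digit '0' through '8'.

H H H H
H * H H
H H H H
H H H H
H H H H
H H H H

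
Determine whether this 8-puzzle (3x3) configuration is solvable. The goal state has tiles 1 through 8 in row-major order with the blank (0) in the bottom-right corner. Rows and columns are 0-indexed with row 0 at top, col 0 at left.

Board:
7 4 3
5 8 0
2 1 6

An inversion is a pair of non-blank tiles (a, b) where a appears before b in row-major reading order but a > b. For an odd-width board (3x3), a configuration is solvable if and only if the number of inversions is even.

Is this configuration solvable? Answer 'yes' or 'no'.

Answer: no

Derivation:
Inversions (pairs i<j in row-major order where tile[i] > tile[j] > 0): 17
17 is odd, so the puzzle is not solvable.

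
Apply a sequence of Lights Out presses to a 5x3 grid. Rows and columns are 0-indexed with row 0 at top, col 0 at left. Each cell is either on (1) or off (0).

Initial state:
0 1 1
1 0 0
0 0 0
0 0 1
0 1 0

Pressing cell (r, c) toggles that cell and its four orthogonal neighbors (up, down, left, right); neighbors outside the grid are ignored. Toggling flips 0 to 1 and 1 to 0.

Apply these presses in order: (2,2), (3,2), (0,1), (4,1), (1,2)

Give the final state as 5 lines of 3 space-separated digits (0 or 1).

Answer: 1 0 1
1 0 0
0 1 1
0 0 1
1 0 0

Derivation:
After press 1 at (2,2):
0 1 1
1 0 1
0 1 1
0 0 0
0 1 0

After press 2 at (3,2):
0 1 1
1 0 1
0 1 0
0 1 1
0 1 1

After press 3 at (0,1):
1 0 0
1 1 1
0 1 0
0 1 1
0 1 1

After press 4 at (4,1):
1 0 0
1 1 1
0 1 0
0 0 1
1 0 0

After press 5 at (1,2):
1 0 1
1 0 0
0 1 1
0 0 1
1 0 0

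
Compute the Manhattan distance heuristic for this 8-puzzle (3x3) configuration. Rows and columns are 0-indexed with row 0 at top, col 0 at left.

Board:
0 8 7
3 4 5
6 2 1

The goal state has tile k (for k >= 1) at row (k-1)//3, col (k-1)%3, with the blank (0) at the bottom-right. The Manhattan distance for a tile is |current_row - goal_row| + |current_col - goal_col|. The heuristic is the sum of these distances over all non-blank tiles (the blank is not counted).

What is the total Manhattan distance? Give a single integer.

Answer: 20

Derivation:
Tile 8: (0,1)->(2,1) = 2
Tile 7: (0,2)->(2,0) = 4
Tile 3: (1,0)->(0,2) = 3
Tile 4: (1,1)->(1,0) = 1
Tile 5: (1,2)->(1,1) = 1
Tile 6: (2,0)->(1,2) = 3
Tile 2: (2,1)->(0,1) = 2
Tile 1: (2,2)->(0,0) = 4
Sum: 2 + 4 + 3 + 1 + 1 + 3 + 2 + 4 = 20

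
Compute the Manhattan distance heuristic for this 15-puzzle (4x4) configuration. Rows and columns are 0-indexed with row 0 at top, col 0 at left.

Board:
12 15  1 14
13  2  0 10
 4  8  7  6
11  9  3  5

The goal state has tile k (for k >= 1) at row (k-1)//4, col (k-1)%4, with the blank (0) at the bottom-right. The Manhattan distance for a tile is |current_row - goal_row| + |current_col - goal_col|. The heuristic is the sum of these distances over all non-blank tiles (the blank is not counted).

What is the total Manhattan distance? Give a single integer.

Answer: 47

Derivation:
Tile 12: at (0,0), goal (2,3), distance |0-2|+|0-3| = 5
Tile 15: at (0,1), goal (3,2), distance |0-3|+|1-2| = 4
Tile 1: at (0,2), goal (0,0), distance |0-0|+|2-0| = 2
Tile 14: at (0,3), goal (3,1), distance |0-3|+|3-1| = 5
Tile 13: at (1,0), goal (3,0), distance |1-3|+|0-0| = 2
Tile 2: at (1,1), goal (0,1), distance |1-0|+|1-1| = 1
Tile 10: at (1,3), goal (2,1), distance |1-2|+|3-1| = 3
Tile 4: at (2,0), goal (0,3), distance |2-0|+|0-3| = 5
Tile 8: at (2,1), goal (1,3), distance |2-1|+|1-3| = 3
Tile 7: at (2,2), goal (1,2), distance |2-1|+|2-2| = 1
Tile 6: at (2,3), goal (1,1), distance |2-1|+|3-1| = 3
Tile 11: at (3,0), goal (2,2), distance |3-2|+|0-2| = 3
Tile 9: at (3,1), goal (2,0), distance |3-2|+|1-0| = 2
Tile 3: at (3,2), goal (0,2), distance |3-0|+|2-2| = 3
Tile 5: at (3,3), goal (1,0), distance |3-1|+|3-0| = 5
Sum: 5 + 4 + 2 + 5 + 2 + 1 + 3 + 5 + 3 + 1 + 3 + 3 + 2 + 3 + 5 = 47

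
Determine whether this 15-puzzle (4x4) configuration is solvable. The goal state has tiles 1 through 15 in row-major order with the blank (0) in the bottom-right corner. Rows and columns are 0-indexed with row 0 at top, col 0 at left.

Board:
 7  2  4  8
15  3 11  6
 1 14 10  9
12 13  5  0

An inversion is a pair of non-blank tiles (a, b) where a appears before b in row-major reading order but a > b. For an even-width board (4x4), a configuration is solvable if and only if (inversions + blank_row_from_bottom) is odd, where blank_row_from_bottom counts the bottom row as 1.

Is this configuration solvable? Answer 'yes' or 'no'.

Inversions: 41
Blank is in row 3 (0-indexed from top), which is row 1 counting from the bottom (bottom = 1).
41 + 1 = 42, which is even, so the puzzle is not solvable.

Answer: no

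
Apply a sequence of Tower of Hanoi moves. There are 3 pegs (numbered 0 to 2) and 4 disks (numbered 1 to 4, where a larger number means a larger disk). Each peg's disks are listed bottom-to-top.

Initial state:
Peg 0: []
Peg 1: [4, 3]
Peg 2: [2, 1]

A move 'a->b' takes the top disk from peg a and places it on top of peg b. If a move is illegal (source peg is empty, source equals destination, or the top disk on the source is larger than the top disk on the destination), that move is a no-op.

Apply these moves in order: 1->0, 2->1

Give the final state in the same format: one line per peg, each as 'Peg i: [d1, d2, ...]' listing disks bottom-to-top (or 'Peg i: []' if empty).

Answer: Peg 0: [3]
Peg 1: [4, 1]
Peg 2: [2]

Derivation:
After move 1 (1->0):
Peg 0: [3]
Peg 1: [4]
Peg 2: [2, 1]

After move 2 (2->1):
Peg 0: [3]
Peg 1: [4, 1]
Peg 2: [2]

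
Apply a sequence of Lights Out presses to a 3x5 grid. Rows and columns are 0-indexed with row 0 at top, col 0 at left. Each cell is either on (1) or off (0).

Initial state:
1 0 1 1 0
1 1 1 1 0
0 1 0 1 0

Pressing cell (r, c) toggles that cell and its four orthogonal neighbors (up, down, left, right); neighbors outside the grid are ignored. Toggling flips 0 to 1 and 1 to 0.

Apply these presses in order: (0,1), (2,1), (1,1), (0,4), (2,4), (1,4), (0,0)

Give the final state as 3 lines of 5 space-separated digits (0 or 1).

Answer: 1 1 0 0 0
1 0 0 0 1
1 1 1 0 0

Derivation:
After press 1 at (0,1):
0 1 0 1 0
1 0 1 1 0
0 1 0 1 0

After press 2 at (2,1):
0 1 0 1 0
1 1 1 1 0
1 0 1 1 0

After press 3 at (1,1):
0 0 0 1 0
0 0 0 1 0
1 1 1 1 0

After press 4 at (0,4):
0 0 0 0 1
0 0 0 1 1
1 1 1 1 0

After press 5 at (2,4):
0 0 0 0 1
0 0 0 1 0
1 1 1 0 1

After press 6 at (1,4):
0 0 0 0 0
0 0 0 0 1
1 1 1 0 0

After press 7 at (0,0):
1 1 0 0 0
1 0 0 0 1
1 1 1 0 0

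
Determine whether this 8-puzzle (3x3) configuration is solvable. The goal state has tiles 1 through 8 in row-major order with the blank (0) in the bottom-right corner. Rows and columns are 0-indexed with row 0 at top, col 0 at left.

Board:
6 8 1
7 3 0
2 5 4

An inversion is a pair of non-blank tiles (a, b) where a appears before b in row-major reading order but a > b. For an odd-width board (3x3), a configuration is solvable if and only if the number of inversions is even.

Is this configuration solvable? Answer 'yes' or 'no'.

Inversions (pairs i<j in row-major order where tile[i] > tile[j] > 0): 17
17 is odd, so the puzzle is not solvable.

Answer: no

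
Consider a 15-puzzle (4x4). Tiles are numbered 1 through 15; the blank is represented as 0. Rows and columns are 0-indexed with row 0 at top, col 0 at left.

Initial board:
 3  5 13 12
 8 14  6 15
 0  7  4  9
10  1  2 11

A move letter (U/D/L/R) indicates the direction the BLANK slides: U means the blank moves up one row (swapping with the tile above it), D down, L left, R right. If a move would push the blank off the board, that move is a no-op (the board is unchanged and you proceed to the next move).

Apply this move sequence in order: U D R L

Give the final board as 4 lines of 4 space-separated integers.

Answer:  3  5 13 12
 8 14  6 15
 0  7  4  9
10  1  2 11

Derivation:
After move 1 (U):
 3  5 13 12
 0 14  6 15
 8  7  4  9
10  1  2 11

After move 2 (D):
 3  5 13 12
 8 14  6 15
 0  7  4  9
10  1  2 11

After move 3 (R):
 3  5 13 12
 8 14  6 15
 7  0  4  9
10  1  2 11

After move 4 (L):
 3  5 13 12
 8 14  6 15
 0  7  4  9
10  1  2 11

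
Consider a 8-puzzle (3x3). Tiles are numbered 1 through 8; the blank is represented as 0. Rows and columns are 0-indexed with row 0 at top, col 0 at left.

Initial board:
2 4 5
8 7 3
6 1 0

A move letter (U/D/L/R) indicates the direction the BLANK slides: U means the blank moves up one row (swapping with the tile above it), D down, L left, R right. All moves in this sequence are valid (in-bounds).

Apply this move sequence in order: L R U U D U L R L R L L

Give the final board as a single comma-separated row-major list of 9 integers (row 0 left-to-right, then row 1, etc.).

After move 1 (L):
2 4 5
8 7 3
6 0 1

After move 2 (R):
2 4 5
8 7 3
6 1 0

After move 3 (U):
2 4 5
8 7 0
6 1 3

After move 4 (U):
2 4 0
8 7 5
6 1 3

After move 5 (D):
2 4 5
8 7 0
6 1 3

After move 6 (U):
2 4 0
8 7 5
6 1 3

After move 7 (L):
2 0 4
8 7 5
6 1 3

After move 8 (R):
2 4 0
8 7 5
6 1 3

After move 9 (L):
2 0 4
8 7 5
6 1 3

After move 10 (R):
2 4 0
8 7 5
6 1 3

After move 11 (L):
2 0 4
8 7 5
6 1 3

After move 12 (L):
0 2 4
8 7 5
6 1 3

Answer: 0, 2, 4, 8, 7, 5, 6, 1, 3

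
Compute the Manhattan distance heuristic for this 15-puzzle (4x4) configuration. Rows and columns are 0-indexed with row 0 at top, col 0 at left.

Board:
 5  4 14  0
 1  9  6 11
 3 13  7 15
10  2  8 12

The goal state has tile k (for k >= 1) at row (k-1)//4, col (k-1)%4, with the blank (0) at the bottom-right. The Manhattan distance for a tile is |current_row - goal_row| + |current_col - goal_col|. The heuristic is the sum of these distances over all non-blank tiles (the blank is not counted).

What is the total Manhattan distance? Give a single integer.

Tile 5: at (0,0), goal (1,0), distance |0-1|+|0-0| = 1
Tile 4: at (0,1), goal (0,3), distance |0-0|+|1-3| = 2
Tile 14: at (0,2), goal (3,1), distance |0-3|+|2-1| = 4
Tile 1: at (1,0), goal (0,0), distance |1-0|+|0-0| = 1
Tile 9: at (1,1), goal (2,0), distance |1-2|+|1-0| = 2
Tile 6: at (1,2), goal (1,1), distance |1-1|+|2-1| = 1
Tile 11: at (1,3), goal (2,2), distance |1-2|+|3-2| = 2
Tile 3: at (2,0), goal (0,2), distance |2-0|+|0-2| = 4
Tile 13: at (2,1), goal (3,0), distance |2-3|+|1-0| = 2
Tile 7: at (2,2), goal (1,2), distance |2-1|+|2-2| = 1
Tile 15: at (2,3), goal (3,2), distance |2-3|+|3-2| = 2
Tile 10: at (3,0), goal (2,1), distance |3-2|+|0-1| = 2
Tile 2: at (3,1), goal (0,1), distance |3-0|+|1-1| = 3
Tile 8: at (3,2), goal (1,3), distance |3-1|+|2-3| = 3
Tile 12: at (3,3), goal (2,3), distance |3-2|+|3-3| = 1
Sum: 1 + 2 + 4 + 1 + 2 + 1 + 2 + 4 + 2 + 1 + 2 + 2 + 3 + 3 + 1 = 31

Answer: 31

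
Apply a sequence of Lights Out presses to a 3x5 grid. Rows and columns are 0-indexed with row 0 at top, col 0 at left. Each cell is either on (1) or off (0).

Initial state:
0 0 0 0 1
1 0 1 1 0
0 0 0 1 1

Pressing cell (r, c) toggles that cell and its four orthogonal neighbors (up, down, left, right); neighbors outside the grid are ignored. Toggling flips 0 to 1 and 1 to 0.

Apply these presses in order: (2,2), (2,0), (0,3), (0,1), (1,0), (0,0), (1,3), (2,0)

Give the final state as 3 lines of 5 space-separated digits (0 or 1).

Answer: 1 0 0 0 0
1 0 1 1 1
1 1 1 1 1

Derivation:
After press 1 at (2,2):
0 0 0 0 1
1 0 0 1 0
0 1 1 0 1

After press 2 at (2,0):
0 0 0 0 1
0 0 0 1 0
1 0 1 0 1

After press 3 at (0,3):
0 0 1 1 0
0 0 0 0 0
1 0 1 0 1

After press 4 at (0,1):
1 1 0 1 0
0 1 0 0 0
1 0 1 0 1

After press 5 at (1,0):
0 1 0 1 0
1 0 0 0 0
0 0 1 0 1

After press 6 at (0,0):
1 0 0 1 0
0 0 0 0 0
0 0 1 0 1

After press 7 at (1,3):
1 0 0 0 0
0 0 1 1 1
0 0 1 1 1

After press 8 at (2,0):
1 0 0 0 0
1 0 1 1 1
1 1 1 1 1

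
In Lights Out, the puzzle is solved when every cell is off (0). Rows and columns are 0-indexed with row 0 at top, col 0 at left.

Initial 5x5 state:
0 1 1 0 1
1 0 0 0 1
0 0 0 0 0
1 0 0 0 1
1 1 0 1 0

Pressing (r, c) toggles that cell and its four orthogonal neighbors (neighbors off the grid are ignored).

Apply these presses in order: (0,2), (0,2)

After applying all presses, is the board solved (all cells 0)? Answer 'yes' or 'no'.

After press 1 at (0,2):
0 0 0 1 1
1 0 1 0 1
0 0 0 0 0
1 0 0 0 1
1 1 0 1 0

After press 2 at (0,2):
0 1 1 0 1
1 0 0 0 1
0 0 0 0 0
1 0 0 0 1
1 1 0 1 0

Lights still on: 10

Answer: no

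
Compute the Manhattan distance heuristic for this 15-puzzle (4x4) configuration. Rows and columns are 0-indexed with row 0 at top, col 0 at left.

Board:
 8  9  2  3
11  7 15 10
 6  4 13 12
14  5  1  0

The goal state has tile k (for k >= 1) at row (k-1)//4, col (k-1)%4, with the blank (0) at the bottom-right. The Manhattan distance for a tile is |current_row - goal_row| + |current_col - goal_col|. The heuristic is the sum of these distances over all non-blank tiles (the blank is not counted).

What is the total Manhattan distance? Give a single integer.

Answer: 36

Derivation:
Tile 8: at (0,0), goal (1,3), distance |0-1|+|0-3| = 4
Tile 9: at (0,1), goal (2,0), distance |0-2|+|1-0| = 3
Tile 2: at (0,2), goal (0,1), distance |0-0|+|2-1| = 1
Tile 3: at (0,3), goal (0,2), distance |0-0|+|3-2| = 1
Tile 11: at (1,0), goal (2,2), distance |1-2|+|0-2| = 3
Tile 7: at (1,1), goal (1,2), distance |1-1|+|1-2| = 1
Tile 15: at (1,2), goal (3,2), distance |1-3|+|2-2| = 2
Tile 10: at (1,3), goal (2,1), distance |1-2|+|3-1| = 3
Tile 6: at (2,0), goal (1,1), distance |2-1|+|0-1| = 2
Tile 4: at (2,1), goal (0,3), distance |2-0|+|1-3| = 4
Tile 13: at (2,2), goal (3,0), distance |2-3|+|2-0| = 3
Tile 12: at (2,3), goal (2,3), distance |2-2|+|3-3| = 0
Tile 14: at (3,0), goal (3,1), distance |3-3|+|0-1| = 1
Tile 5: at (3,1), goal (1,0), distance |3-1|+|1-0| = 3
Tile 1: at (3,2), goal (0,0), distance |3-0|+|2-0| = 5
Sum: 4 + 3 + 1 + 1 + 3 + 1 + 2 + 3 + 2 + 4 + 3 + 0 + 1 + 3 + 5 = 36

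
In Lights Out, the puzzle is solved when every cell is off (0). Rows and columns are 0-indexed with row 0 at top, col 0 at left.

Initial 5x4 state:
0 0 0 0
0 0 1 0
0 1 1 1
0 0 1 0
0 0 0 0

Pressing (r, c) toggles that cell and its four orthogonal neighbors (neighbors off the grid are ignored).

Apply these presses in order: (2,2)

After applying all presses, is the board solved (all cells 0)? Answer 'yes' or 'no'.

After press 1 at (2,2):
0 0 0 0
0 0 0 0
0 0 0 0
0 0 0 0
0 0 0 0

Lights still on: 0

Answer: yes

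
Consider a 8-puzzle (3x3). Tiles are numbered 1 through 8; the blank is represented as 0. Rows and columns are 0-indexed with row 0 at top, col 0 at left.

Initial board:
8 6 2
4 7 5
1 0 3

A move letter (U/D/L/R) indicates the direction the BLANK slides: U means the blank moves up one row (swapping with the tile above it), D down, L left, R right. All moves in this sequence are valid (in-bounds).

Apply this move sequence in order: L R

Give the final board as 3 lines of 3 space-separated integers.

After move 1 (L):
8 6 2
4 7 5
0 1 3

After move 2 (R):
8 6 2
4 7 5
1 0 3

Answer: 8 6 2
4 7 5
1 0 3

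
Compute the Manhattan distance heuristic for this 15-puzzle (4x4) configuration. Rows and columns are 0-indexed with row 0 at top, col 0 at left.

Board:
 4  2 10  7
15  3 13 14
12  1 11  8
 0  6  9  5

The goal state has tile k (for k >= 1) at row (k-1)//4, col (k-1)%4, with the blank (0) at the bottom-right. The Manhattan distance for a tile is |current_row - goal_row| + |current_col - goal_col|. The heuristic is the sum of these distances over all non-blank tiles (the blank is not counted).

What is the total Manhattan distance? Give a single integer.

Answer: 39

Derivation:
Tile 4: (0,0)->(0,3) = 3
Tile 2: (0,1)->(0,1) = 0
Tile 10: (0,2)->(2,1) = 3
Tile 7: (0,3)->(1,2) = 2
Tile 15: (1,0)->(3,2) = 4
Tile 3: (1,1)->(0,2) = 2
Tile 13: (1,2)->(3,0) = 4
Tile 14: (1,3)->(3,1) = 4
Tile 12: (2,0)->(2,3) = 3
Tile 1: (2,1)->(0,0) = 3
Tile 11: (2,2)->(2,2) = 0
Tile 8: (2,3)->(1,3) = 1
Tile 6: (3,1)->(1,1) = 2
Tile 9: (3,2)->(2,0) = 3
Tile 5: (3,3)->(1,0) = 5
Sum: 3 + 0 + 3 + 2 + 4 + 2 + 4 + 4 + 3 + 3 + 0 + 1 + 2 + 3 + 5 = 39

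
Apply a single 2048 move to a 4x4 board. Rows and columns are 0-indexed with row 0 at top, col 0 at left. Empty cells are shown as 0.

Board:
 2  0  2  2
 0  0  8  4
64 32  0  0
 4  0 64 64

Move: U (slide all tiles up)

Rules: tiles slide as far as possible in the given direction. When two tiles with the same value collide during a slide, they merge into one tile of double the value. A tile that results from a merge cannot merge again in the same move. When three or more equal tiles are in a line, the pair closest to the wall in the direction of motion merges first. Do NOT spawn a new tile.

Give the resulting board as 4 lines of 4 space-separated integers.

Answer:  2 32  2  2
64  0  8  4
 4  0 64 64
 0  0  0  0

Derivation:
Slide up:
col 0: [2, 0, 64, 4] -> [2, 64, 4, 0]
col 1: [0, 0, 32, 0] -> [32, 0, 0, 0]
col 2: [2, 8, 0, 64] -> [2, 8, 64, 0]
col 3: [2, 4, 0, 64] -> [2, 4, 64, 0]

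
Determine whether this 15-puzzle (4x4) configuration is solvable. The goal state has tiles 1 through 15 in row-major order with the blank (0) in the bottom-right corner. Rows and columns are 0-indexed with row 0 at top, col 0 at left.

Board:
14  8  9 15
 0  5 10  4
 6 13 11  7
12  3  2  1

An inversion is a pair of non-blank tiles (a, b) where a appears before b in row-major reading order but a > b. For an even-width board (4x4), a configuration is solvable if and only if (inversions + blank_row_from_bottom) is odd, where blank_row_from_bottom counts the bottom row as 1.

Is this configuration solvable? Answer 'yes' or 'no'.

Inversions: 73
Blank is in row 1 (0-indexed from top), which is row 3 counting from the bottom (bottom = 1).
73 + 3 = 76, which is even, so the puzzle is not solvable.

Answer: no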